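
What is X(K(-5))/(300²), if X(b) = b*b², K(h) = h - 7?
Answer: -12/625 ≈ -0.019200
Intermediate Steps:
K(h) = -7 + h
X(b) = b³
X(K(-5))/(300²) = (-7 - 5)³/(300²) = (-12)³/90000 = -1728*1/90000 = -12/625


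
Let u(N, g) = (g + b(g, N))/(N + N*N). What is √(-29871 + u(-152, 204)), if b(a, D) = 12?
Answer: 12*I*√1707450922/2869 ≈ 172.83*I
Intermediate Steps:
u(N, g) = (12 + g)/(N + N²) (u(N, g) = (g + 12)/(N + N*N) = (12 + g)/(N + N²))
√(-29871 + u(-152, 204)) = √(-29871 + (12 + 204)/((-152)*(1 - 152))) = √(-29871 - 1/152*216/(-151)) = √(-29871 - 1/152*(-1/151)*216) = √(-29871 + 27/2869) = √(-85699872/2869) = 12*I*√1707450922/2869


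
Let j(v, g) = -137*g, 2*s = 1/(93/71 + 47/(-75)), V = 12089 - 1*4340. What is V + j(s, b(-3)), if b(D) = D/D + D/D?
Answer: 7475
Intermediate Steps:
b(D) = 2 (b(D) = 1 + 1 = 2)
V = 7749 (V = 12089 - 4340 = 7749)
s = 5325/7276 (s = 1/(2*(93/71 + 47/(-75))) = 1/(2*(93*(1/71) + 47*(-1/75))) = 1/(2*(93/71 - 47/75)) = 1/(2*(3638/5325)) = (1/2)*(5325/3638) = 5325/7276 ≈ 0.73186)
V + j(s, b(-3)) = 7749 - 137*2 = 7749 - 274 = 7475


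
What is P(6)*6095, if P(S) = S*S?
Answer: 219420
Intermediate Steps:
P(S) = S**2
P(6)*6095 = 6**2*6095 = 36*6095 = 219420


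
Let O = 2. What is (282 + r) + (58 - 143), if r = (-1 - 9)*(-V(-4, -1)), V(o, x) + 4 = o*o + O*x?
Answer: 297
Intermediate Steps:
V(o, x) = -4 + o² + 2*x (V(o, x) = -4 + (o*o + 2*x) = -4 + (o² + 2*x) = -4 + o² + 2*x)
r = 100 (r = (-1 - 9)*(-(-4 + (-4)² + 2*(-1))) = -(-10)*(-4 + 16 - 2) = -(-10)*10 = -10*(-10) = 100)
(282 + r) + (58 - 143) = (282 + 100) + (58 - 143) = 382 - 85 = 297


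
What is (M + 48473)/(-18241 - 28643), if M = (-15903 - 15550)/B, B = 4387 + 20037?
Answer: -16674269/16128096 ≈ -1.0339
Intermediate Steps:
B = 24424
M = -443/344 (M = (-15903 - 15550)/24424 = -31453*1/24424 = -443/344 ≈ -1.2878)
(M + 48473)/(-18241 - 28643) = (-443/344 + 48473)/(-18241 - 28643) = (16674269/344)/(-46884) = (16674269/344)*(-1/46884) = -16674269/16128096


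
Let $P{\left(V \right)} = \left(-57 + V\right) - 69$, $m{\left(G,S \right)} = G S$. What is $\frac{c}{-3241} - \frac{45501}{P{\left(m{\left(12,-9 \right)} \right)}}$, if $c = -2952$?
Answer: $\frac{49386503}{252798} \approx 195.36$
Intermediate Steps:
$P{\left(V \right)} = -126 + V$
$\frac{c}{-3241} - \frac{45501}{P{\left(m{\left(12,-9 \right)} \right)}} = - \frac{2952}{-3241} - \frac{45501}{-126 + 12 \left(-9\right)} = \left(-2952\right) \left(- \frac{1}{3241}\right) - \frac{45501}{-126 - 108} = \frac{2952}{3241} - \frac{45501}{-234} = \frac{2952}{3241} - - \frac{15167}{78} = \frac{2952}{3241} + \frac{15167}{78} = \frac{49386503}{252798}$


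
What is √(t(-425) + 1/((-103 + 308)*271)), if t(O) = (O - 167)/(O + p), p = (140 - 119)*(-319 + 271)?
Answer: √2618382703077795/79610315 ≈ 0.64276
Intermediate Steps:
p = -1008 (p = 21*(-48) = -1008)
t(O) = (-167 + O)/(-1008 + O) (t(O) = (O - 167)/(O - 1008) = (-167 + O)/(-1008 + O))
√(t(-425) + 1/((-103 + 308)*271)) = √((-167 - 425)/(-1008 - 425) + 1/((-103 + 308)*271)) = √(-592/(-1433) + 1/(205*271)) = √(-1/1433*(-592) + 1/55555) = √(592/1433 + 1/55555) = √(32889993/79610315) = √2618382703077795/79610315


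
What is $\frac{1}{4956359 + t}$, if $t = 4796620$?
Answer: $\frac{1}{9752979} \approx 1.0253 \cdot 10^{-7}$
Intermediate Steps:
$\frac{1}{4956359 + t} = \frac{1}{4956359 + 4796620} = \frac{1}{9752979}$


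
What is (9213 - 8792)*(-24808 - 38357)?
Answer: -26592465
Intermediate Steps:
(9213 - 8792)*(-24808 - 38357) = 421*(-63165) = -26592465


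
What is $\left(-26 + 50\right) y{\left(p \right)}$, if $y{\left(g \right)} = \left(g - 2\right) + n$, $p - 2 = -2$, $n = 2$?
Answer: $0$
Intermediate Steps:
$p = 0$ ($p = 2 - 2 = 0$)
$y{\left(g \right)} = g$ ($y{\left(g \right)} = \left(g - 2\right) + 2 = \left(-2 + g\right) + 2 = g$)
$\left(-26 + 50\right) y{\left(p \right)} = \left(-26 + 50\right) 0 = 24 \cdot 0 = 0$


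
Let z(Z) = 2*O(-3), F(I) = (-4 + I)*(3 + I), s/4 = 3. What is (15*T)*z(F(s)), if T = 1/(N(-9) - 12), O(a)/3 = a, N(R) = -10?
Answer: 135/11 ≈ 12.273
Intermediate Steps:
s = 12 (s = 4*3 = 12)
O(a) = 3*a
T = -1/22 (T = 1/(-10 - 12) = 1/(-22) = -1/22 ≈ -0.045455)
z(Z) = -18 (z(Z) = 2*(3*(-3)) = 2*(-9) = -18)
(15*T)*z(F(s)) = (15*(-1/22))*(-18) = -15/22*(-18) = 135/11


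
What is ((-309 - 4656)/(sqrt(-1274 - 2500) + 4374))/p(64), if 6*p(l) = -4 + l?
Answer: -723897/6378550 + 331*I*sqrt(3774)/12757100 ≈ -0.11349 + 0.001594*I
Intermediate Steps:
p(l) = -2/3 + l/6 (p(l) = (-4 + l)/6 = -2/3 + l/6)
((-309 - 4656)/(sqrt(-1274 - 2500) + 4374))/p(64) = ((-309 - 4656)/(sqrt(-1274 - 2500) + 4374))/(-2/3 + (1/6)*64) = (-4965/(sqrt(-3774) + 4374))/(-2/3 + 32/3) = -4965/(I*sqrt(3774) + 4374)/10 = -4965/(4374 + I*sqrt(3774))*(1/10) = -993/(2*(4374 + I*sqrt(3774)))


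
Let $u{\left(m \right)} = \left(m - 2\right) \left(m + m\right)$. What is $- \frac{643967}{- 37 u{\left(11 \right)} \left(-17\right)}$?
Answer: $- \frac{643967}{124542} \approx -5.1707$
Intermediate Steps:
$u{\left(m \right)} = 2 m \left(-2 + m\right)$ ($u{\left(m \right)} = \left(-2 + m\right) 2 m = 2 m \left(-2 + m\right)$)
$- \frac{643967}{- 37 u{\left(11 \right)} \left(-17\right)} = - \frac{643967}{- 37 \cdot 2 \cdot 11 \left(-2 + 11\right) \left(-17\right)} = - \frac{643967}{- 37 \cdot 2 \cdot 11 \cdot 9 \left(-17\right)} = - \frac{643967}{\left(-37\right) 198 \left(-17\right)} = - \frac{643967}{\left(-7326\right) \left(-17\right)} = - \frac{643967}{124542}$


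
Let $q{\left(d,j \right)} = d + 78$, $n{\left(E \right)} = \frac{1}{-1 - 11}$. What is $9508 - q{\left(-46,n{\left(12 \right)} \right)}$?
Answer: $9476$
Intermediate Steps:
$n{\left(E \right)} = - \frac{1}{12}$ ($n{\left(E \right)} = \frac{1}{-12} = - \frac{1}{12}$)
$q{\left(d,j \right)} = 78 + d$
$9508 - q{\left(-46,n{\left(12 \right)} \right)} = 9508 - \left(78 - 46\right) = 9508 - 32 = 9476$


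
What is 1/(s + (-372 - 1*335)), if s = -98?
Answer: -1/805 ≈ -0.0012422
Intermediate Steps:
1/(s + (-372 - 1*335)) = 1/(-98 + (-372 - 1*335)) = 1/(-98 + (-372 - 335)) = 1/(-98 - 707) = 1/(-805) = -1/805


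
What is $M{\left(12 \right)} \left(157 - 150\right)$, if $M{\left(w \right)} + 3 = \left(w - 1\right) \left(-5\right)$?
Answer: $-406$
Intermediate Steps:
$M{\left(w \right)} = 2 - 5 w$ ($M{\left(w \right)} = -3 + \left(w - 1\right) \left(-5\right) = -3 + \left(-1 + w\right) \left(-5\right) = -3 - \left(-5 + 5 w\right) = 2 - 5 w$)
$M{\left(12 \right)} \left(157 - 150\right) = \left(2 - 60\right) \left(157 - 150\right) = \left(2 - 60\right) 7 = \left(-58\right) 7 = -406$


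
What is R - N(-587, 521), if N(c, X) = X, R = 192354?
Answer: 191833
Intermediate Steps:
R - N(-587, 521) = 192354 - 1*521 = 192354 - 521 = 191833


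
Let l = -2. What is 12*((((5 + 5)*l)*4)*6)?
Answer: -5760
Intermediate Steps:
12*((((5 + 5)*l)*4)*6) = 12*((((5 + 5)*(-2))*4)*6) = 12*(((10*(-2))*4)*6) = 12*(-20*4*6) = 12*(-80*6) = 12*(-480) = -5760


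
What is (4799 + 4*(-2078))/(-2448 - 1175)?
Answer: 3513/3623 ≈ 0.96964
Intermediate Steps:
(4799 + 4*(-2078))/(-2448 - 1175) = (4799 - 8312)/(-3623) = -3513*(-1/3623) = 3513/3623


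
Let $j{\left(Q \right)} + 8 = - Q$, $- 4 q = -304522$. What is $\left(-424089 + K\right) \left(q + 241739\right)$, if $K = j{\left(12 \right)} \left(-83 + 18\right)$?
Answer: $- \frac{268783456071}{2} \approx -1.3439 \cdot 10^{11}$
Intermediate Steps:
$q = \frac{152261}{2}$ ($q = \left(- \frac{1}{4}\right) \left(-304522\right) = \frac{152261}{2} \approx 76131.0$)
$j{\left(Q \right)} = -8 - Q$
$K = 1300$ ($K = \left(-8 - 12\right) \left(-83 + 18\right) = \left(-8 - 12\right) \left(-65\right) = \left(-20\right) \left(-65\right) = 1300$)
$\left(-424089 + K\right) \left(q + 241739\right) = \left(-424089 + 1300\right) \left(\frac{152261}{2} + 241739\right) = \left(-422789\right) \frac{635739}{2} = - \frac{268783456071}{2}$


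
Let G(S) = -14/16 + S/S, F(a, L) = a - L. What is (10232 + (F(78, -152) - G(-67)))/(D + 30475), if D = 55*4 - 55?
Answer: 16739/49024 ≈ 0.34144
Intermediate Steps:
G(S) = 1/8 (G(S) = -14*1/16 + 1 = -7/8 + 1 = 1/8)
D = 165 (D = 220 - 55 = 165)
(10232 + (F(78, -152) - G(-67)))/(D + 30475) = (10232 + ((78 - 1*(-152)) - 1*1/8))/(165 + 30475) = (10232 + ((78 + 152) - 1/8))/30640 = (10232 + (230 - 1/8))*(1/30640) = (10232 + 1839/8)*(1/30640) = (83695/8)*(1/30640) = 16739/49024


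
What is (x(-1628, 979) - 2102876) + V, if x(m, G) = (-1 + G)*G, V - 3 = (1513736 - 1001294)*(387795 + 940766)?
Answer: 680809310551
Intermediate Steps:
V = 680810455965 (V = 3 + (1513736 - 1001294)*(387795 + 940766) = 3 + 512442*1328561 = 3 + 680810455962 = 680810455965)
x(m, G) = G*(-1 + G)
(x(-1628, 979) - 2102876) + V = (979*(-1 + 979) - 2102876) + 680810455965 = (979*978 - 2102876) + 680810455965 = (957462 - 2102876) + 680810455965 = -1145414 + 680810455965 = 680809310551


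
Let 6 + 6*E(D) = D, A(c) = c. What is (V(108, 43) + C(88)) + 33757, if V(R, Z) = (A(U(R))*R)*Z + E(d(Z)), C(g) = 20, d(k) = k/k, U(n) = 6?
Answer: 369841/6 ≈ 61640.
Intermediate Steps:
d(k) = 1
E(D) = -1 + D/6
V(R, Z) = -5/6 + 6*R*Z (V(R, Z) = (6*R)*Z + (-1 + (1/6)*1) = 6*R*Z + (-1 + 1/6) = 6*R*Z - 5/6 = -5/6 + 6*R*Z)
(V(108, 43) + C(88)) + 33757 = ((-5/6 + 6*108*43) + 20) + 33757 = ((-5/6 + 27864) + 20) + 33757 = (167179/6 + 20) + 33757 = 167299/6 + 33757 = 369841/6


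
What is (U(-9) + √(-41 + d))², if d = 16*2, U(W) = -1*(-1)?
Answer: -8 + 6*I ≈ -8.0 + 6.0*I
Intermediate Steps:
U(W) = 1
d = 32
(U(-9) + √(-41 + d))² = (1 + √(-41 + 32))² = (1 + √(-9))² = (1 + 3*I)²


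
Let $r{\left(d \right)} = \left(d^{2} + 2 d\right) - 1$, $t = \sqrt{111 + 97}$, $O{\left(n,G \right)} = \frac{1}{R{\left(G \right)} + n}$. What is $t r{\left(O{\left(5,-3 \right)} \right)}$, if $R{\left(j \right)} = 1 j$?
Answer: $\sqrt{13} \approx 3.6056$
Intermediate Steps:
$R{\left(j \right)} = j$
$O{\left(n,G \right)} = \frac{1}{G + n}$
$t = 4 \sqrt{13}$ ($t = \sqrt{208} = 4 \sqrt{13} \approx 14.422$)
$r{\left(d \right)} = -1 + d^{2} + 2 d$
$t r{\left(O{\left(5,-3 \right)} \right)} = 4 \sqrt{13} \left(-1 + \left(\frac{1}{-3 + 5}\right)^{2} + \frac{2}{-3 + 5}\right) = 4 \sqrt{13} \left(-1 + \left(\frac{1}{2}\right)^{2} + \frac{2}{2}\right) = 4 \sqrt{13} \left(-1 + \left(\frac{1}{2}\right)^{2} + 2 \cdot \frac{1}{2}\right) = 4 \sqrt{13} \left(-1 + \frac{1}{4} + 1\right) = 4 \sqrt{13} \cdot \frac{1}{4} = \sqrt{13}$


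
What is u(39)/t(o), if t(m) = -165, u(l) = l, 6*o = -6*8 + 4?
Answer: -13/55 ≈ -0.23636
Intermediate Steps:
o = -22/3 (o = (-6*8 + 4)/6 = (-48 + 4)/6 = (⅙)*(-44) = -22/3 ≈ -7.3333)
u(39)/t(o) = 39/(-165) = 39*(-1/165) = -13/55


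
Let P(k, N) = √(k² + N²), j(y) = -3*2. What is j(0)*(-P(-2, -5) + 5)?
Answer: -30 + 6*√29 ≈ 2.3110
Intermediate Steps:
j(y) = -6
P(k, N) = √(N² + k²)
j(0)*(-P(-2, -5) + 5) = -6*(-√((-5)² + (-2)²) + 5) = -6*(-√(25 + 4) + 5) = -6*(-√29 + 5) = -6*(5 - √29) = -30 + 6*√29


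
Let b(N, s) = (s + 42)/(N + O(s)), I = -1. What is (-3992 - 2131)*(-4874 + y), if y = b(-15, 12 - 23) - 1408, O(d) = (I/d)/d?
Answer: 69874837149/1816 ≈ 3.8477e+7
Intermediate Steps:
O(d) = -1/d² (O(d) = (-1/d)/d = -1/d²)
b(N, s) = (42 + s)/(N - 1/s²) (b(N, s) = (s + 42)/(N - 1/s²) = (42 + s)/(N - 1/s²))
y = -2560679/1816 (y = (12 - 23)²*(42 + (12 - 23))/(-1 - 15*(12 - 23)²) - 1408 = (-11)²*(42 - 11)/(-1 - 15*(-11)²) - 1408 = 121*31/(-1 - 15*121) - 1408 = 121*31/(-1 - 1815) - 1408 = 121*31/(-1816) - 1408 = 121*(-1/1816)*31 - 1408 = -3751/1816 - 1408 = -2560679/1816 ≈ -1410.1)
(-3992 - 2131)*(-4874 + y) = (-3992 - 2131)*(-4874 - 2560679/1816) = -6123*(-11411863/1816) = 69874837149/1816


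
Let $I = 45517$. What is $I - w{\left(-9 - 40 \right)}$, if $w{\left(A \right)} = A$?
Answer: $45566$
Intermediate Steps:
$I - w{\left(-9 - 40 \right)} = 45517 - \left(-9 - 40\right) = 45517 - -49 = 45517 + 49 = 45566$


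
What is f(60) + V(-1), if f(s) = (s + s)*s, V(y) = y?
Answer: 7199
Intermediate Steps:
f(s) = 2*s² (f(s) = (2*s)*s = 2*s²)
f(60) + V(-1) = 2*60² - 1 = 2*3600 - 1 = 7200 - 1 = 7199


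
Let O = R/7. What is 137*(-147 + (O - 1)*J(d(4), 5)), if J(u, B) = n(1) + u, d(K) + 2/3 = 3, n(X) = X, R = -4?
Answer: -437989/21 ≈ -20857.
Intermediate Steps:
d(K) = 7/3 (d(K) = -⅔ + 3 = 7/3)
J(u, B) = 1 + u
O = -4/7 ≈ -0.57143
137*(-147 + (O - 1)*J(d(4), 5)) = 137*(-147 + (-4/7 - 1)*(1 + 7/3)) = 137*(-147 - 11/7*10/3) = 137*(-147 - 110/21) = 137*(-3197/21) = -437989/21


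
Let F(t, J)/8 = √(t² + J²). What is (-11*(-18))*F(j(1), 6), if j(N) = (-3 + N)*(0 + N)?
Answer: 3168*√10 ≈ 10018.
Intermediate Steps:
j(N) = N*(-3 + N) (j(N) = (-3 + N)*N = N*(-3 + N))
F(t, J) = 8*√(J² + t²) (F(t, J) = 8*√(t² + J²) = 8*√(J² + t²))
(-11*(-18))*F(j(1), 6) = (-11*(-18))*(8*√(6² + (1*(-3 + 1))²)) = 198*(8*√(36 + (1*(-2))²)) = 198*(8*√(36 + (-2)²)) = 198*(8*√(36 + 4)) = 198*(8*√40) = 198*(8*(2*√10)) = 198*(16*√10) = 3168*√10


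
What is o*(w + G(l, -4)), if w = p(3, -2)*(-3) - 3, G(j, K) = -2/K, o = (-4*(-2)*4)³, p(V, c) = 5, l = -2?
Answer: -573440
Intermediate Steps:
o = 32768 (o = (8*4)³ = 32³ = 32768)
w = -18 (w = 5*(-3) - 3 = -15 - 3 = -18)
o*(w + G(l, -4)) = 32768*(-18 - 2/(-4)) = 32768*(-18 - 2*(-¼)) = 32768*(-18 + ½) = 32768*(-35/2) = -573440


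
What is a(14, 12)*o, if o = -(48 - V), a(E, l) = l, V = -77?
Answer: -1500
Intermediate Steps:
o = -125 (o = -(48 - 1*(-77)) = -(48 + 77) = -1*125 = -125)
a(14, 12)*o = 12*(-125) = -1500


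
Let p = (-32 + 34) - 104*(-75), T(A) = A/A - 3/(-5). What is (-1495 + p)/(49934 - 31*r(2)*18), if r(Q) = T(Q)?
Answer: 31535/245206 ≈ 0.12861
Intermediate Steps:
T(A) = 8/5 (T(A) = 1 - 3*(-⅕) = 1 + ⅗ = 8/5)
r(Q) = 8/5
p = 7802 (p = 2 + 7800 = 7802)
(-1495 + p)/(49934 - 31*r(2)*18) = (-1495 + 7802)/(49934 - 31*8/5*18) = 6307/(49934 - 248/5*18) = 6307/(49934 - 4464/5) = 6307/(245206/5) = 6307*(5/245206) = 31535/245206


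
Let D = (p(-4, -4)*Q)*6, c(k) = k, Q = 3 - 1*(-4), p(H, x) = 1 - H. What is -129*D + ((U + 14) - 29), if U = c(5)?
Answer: -27100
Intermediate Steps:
Q = 7 (Q = 3 + 4 = 7)
U = 5
D = 210 (D = ((1 - 1*(-4))*7)*6 = ((1 + 4)*7)*6 = (5*7)*6 = 35*6 = 210)
-129*D + ((U + 14) - 29) = -129*210 + ((5 + 14) - 29) = -27090 + (19 - 29) = -27090 - 10 = -27100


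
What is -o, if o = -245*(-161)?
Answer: -39445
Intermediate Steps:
o = 39445
-o = -1*39445 = -39445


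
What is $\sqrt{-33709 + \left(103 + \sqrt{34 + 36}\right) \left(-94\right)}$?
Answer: $\sqrt{-43391 - 94 \sqrt{70}} \approx 210.18 i$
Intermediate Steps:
$\sqrt{-33709 + \left(103 + \sqrt{34 + 36}\right) \left(-94\right)} = \sqrt{-33709 + \left(103 + \sqrt{70}\right) \left(-94\right)} = \sqrt{-33709 - \left(9682 + 94 \sqrt{70}\right)} = \sqrt{-43391 - 94 \sqrt{70}}$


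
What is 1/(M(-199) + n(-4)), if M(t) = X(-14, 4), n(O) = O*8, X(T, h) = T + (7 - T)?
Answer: -1/25 ≈ -0.040000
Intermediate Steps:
X(T, h) = 7
n(O) = 8*O
M(t) = 7
1/(M(-199) + n(-4)) = 1/(7 + 8*(-4)) = 1/(7 - 32) = 1/(-25) = -1/25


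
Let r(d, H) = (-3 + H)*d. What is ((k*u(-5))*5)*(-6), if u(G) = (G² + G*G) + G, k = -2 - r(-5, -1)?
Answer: 29700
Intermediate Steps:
r(d, H) = d*(-3 + H)
k = -22 (k = -2 - (-5)*(-3 - 1) = -2 - (-5)*(-4) = -2 - 1*20 = -2 - 20 = -22)
u(G) = G + 2*G² (u(G) = (G² + G²) + G = 2*G² + G = G + 2*G²)
((k*u(-5))*5)*(-6) = (-(-110)*(1 + 2*(-5))*5)*(-6) = (-(-110)*(1 - 10)*5)*(-6) = (-(-110)*(-9)*5)*(-6) = (-22*45*5)*(-6) = -990*5*(-6) = -4950*(-6) = 29700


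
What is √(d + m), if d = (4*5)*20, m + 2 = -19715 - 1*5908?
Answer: 5*I*√1009 ≈ 158.82*I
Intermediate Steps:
m = -25625 (m = -2 + (-19715 - 1*5908) = -2 + (-19715 - 5908) = -2 - 25623 = -25625)
d = 400 (d = 20*20 = 400)
√(d + m) = √(400 - 25625) = √(-25225) = 5*I*√1009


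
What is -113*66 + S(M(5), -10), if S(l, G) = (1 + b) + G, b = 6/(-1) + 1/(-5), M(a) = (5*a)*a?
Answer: -37366/5 ≈ -7473.2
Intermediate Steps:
M(a) = 5*a²
b = -31/5 (b = 6*(-1) + 1*(-⅕) = -6 - ⅕ = -31/5 ≈ -6.2000)
S(l, G) = -26/5 + G (S(l, G) = (1 - 31/5) + G = -26/5 + G)
-113*66 + S(M(5), -10) = -113*66 + (-26/5 - 10) = -7458 - 76/5 = -37366/5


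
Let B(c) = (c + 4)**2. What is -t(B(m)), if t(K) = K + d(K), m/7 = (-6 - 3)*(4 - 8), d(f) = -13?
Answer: -65523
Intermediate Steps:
m = 252 (m = 7*((-6 - 3)*(4 - 8)) = 7*(-9*(-4)) = 7*36 = 252)
B(c) = (4 + c)**2
t(K) = -13 + K (t(K) = K - 13 = -13 + K)
-t(B(m)) = -(-13 + (4 + 252)**2) = -(-13 + 256**2) = -(-13 + 65536) = -1*65523 = -65523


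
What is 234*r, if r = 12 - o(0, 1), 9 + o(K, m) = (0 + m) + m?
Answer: 4446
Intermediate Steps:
o(K, m) = -9 + 2*m (o(K, m) = -9 + ((0 + m) + m) = -9 + (m + m) = -9 + 2*m)
r = 19 (r = 12 - (-9 + 2*1) = 12 - (-9 + 2) = 12 - 1*(-7) = 12 + 7 = 19)
234*r = 234*19 = 4446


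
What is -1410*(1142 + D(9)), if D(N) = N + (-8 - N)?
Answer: -1598940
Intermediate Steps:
D(N) = -8
-1410*(1142 + D(9)) = -1410*(1142 - 8) = -1410*1134 = -1598940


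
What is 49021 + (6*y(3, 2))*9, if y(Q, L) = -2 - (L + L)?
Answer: 48697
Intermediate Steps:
y(Q, L) = -2 - 2*L
49021 + (6*y(3, 2))*9 = 49021 + (6*(-2 - 2*2))*9 = 49021 + (6*(-2 - 4))*9 = 49021 + (6*(-6))*9 = 49021 - 36*9 = 49021 - 324 = 48697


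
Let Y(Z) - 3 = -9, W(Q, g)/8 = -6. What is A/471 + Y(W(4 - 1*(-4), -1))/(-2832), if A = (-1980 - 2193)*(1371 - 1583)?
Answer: 139189181/74104 ≈ 1878.3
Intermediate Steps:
W(Q, g) = -48 (W(Q, g) = 8*(-6) = -48)
Y(Z) = -6 (Y(Z) = 3 - 9 = -6)
A = 884676 (A = -4173*(-212) = 884676)
A/471 + Y(W(4 - 1*(-4), -1))/(-2832) = 884676/471 - 6/(-2832) = 884676*(1/471) - 6*(-1/2832) = 294892/157 + 1/472 = 139189181/74104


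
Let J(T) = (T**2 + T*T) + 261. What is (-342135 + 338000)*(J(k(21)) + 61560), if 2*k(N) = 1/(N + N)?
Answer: -901862062015/3528 ≈ -2.5563e+8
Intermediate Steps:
k(N) = 1/(4*N) (k(N) = 1/(2*(N + N)) = 1/(2*((2*N))) = (1/(2*N))/2 = 1/(4*N))
J(T) = 261 + 2*T**2 (J(T) = (T**2 + T**2) + 261 = 2*T**2 + 261 = 261 + 2*T**2)
(-342135 + 338000)*(J(k(21)) + 61560) = (-342135 + 338000)*((261 + 2*((1/4)/21)**2) + 61560) = -4135*((261 + 2*((1/4)*(1/21))**2) + 61560) = -4135*((261 + 2*(1/84)**2) + 61560) = -4135*((261 + 2*(1/7056)) + 61560) = -4135*((261 + 1/3528) + 61560) = -4135*(920809/3528 + 61560) = -4135*218104489/3528 = -901862062015/3528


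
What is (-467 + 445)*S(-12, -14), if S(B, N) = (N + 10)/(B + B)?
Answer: -11/3 ≈ -3.6667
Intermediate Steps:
S(B, N) = (10 + N)/(2*B) (S(B, N) = (10 + N)/((2*B)) = (10 + N)*(1/(2*B)) = (10 + N)/(2*B))
(-467 + 445)*S(-12, -14) = (-467 + 445)*((½)*(10 - 14)/(-12)) = -11*(-1)*(-4)/12 = -22*⅙ = -11/3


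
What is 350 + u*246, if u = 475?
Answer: 117200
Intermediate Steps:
350 + u*246 = 350 + 475*246 = 350 + 116850 = 117200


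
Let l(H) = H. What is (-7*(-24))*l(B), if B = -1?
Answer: -168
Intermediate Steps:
(-7*(-24))*l(B) = -7*(-24)*(-1) = 168*(-1) = -168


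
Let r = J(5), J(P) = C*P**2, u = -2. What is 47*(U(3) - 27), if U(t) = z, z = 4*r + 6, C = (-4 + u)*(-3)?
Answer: 83613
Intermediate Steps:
C = 18 (C = (-4 - 2)*(-3) = -6*(-3) = 18)
J(P) = 18*P**2
r = 450 (r = 18*5**2 = 18*25 = 450)
z = 1806 (z = 4*450 + 6 = 1800 + 6 = 1806)
U(t) = 1806
47*(U(3) - 27) = 47*(1806 - 27) = 47*1779 = 83613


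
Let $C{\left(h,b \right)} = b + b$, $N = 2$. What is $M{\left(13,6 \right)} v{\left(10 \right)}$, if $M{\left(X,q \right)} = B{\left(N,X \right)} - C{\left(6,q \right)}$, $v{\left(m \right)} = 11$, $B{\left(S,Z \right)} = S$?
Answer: $-110$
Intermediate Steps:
$C{\left(h,b \right)} = 2 b$
$M{\left(X,q \right)} = 2 - 2 q$
$M{\left(13,6 \right)} v{\left(10 \right)} = \left(2 - 12\right) 11 = \left(-10\right) 11 = -110$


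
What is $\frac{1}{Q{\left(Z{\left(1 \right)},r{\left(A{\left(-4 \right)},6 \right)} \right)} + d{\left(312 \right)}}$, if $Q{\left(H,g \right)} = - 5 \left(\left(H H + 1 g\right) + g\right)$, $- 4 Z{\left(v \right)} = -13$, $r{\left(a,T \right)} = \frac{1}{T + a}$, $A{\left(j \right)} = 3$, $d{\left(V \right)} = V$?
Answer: $\frac{144}{37163} \approx 0.0038748$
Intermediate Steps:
$Z{\left(v \right)} = \frac{13}{4}$ ($Z{\left(v \right)} = \left(- \frac{1}{4}\right) \left(-13\right) = \frac{13}{4}$)
$Q{\left(H,g \right)} = - 10 g - 5 H^{2}$ ($Q{\left(H,g \right)} = - 5 \left(\left(H^{2} + g\right) + g\right) = - 5 \left(\left(g + H^{2}\right) + g\right) = - 5 \left(H^{2} + 2 g\right) = - 10 g - 5 H^{2}$)
$\frac{1}{Q{\left(Z{\left(1 \right)},r{\left(A{\left(-4 \right)},6 \right)} \right)} + d{\left(312 \right)}} = \frac{1}{\left(- \frac{10}{6 + 3} - 5 \left(\frac{13}{4}\right)^{2}\right) + 312} = \frac{1}{\left(- \frac{10}{9} - \frac{845}{16}\right) + 312} = \frac{1}{- \frac{7765}{144} + 312} = \frac{1}{\frac{37163}{144}} = \frac{144}{37163}$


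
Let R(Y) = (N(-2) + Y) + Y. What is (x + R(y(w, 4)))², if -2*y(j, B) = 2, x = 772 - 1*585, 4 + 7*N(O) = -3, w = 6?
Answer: 33856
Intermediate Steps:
N(O) = -1 (N(O) = -4/7 + (⅐)*(-3) = -4/7 - 3/7 = -1)
x = 187 (x = 772 - 585 = 187)
y(j, B) = -1 (y(j, B) = -½*2 = -1)
R(Y) = -1 + 2*Y (R(Y) = (-1 + Y) + Y = -1 + 2*Y)
(x + R(y(w, 4)))² = (187 + (-1 + 2*(-1)))² = (187 + (-1 - 2))² = (187 - 3)² = 184² = 33856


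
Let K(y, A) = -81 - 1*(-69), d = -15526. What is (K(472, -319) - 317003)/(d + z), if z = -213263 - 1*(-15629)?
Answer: 63403/42632 ≈ 1.4872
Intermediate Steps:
z = -197634 (z = -213263 + 15629 = -197634)
K(y, A) = -12 (K(y, A) = -81 + 69 = -12)
(K(472, -319) - 317003)/(d + z) = (-12 - 317003)/(-15526 - 197634) = -317015/(-213160) = -317015*(-1/213160) = 63403/42632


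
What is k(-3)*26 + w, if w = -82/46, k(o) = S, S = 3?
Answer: 1753/23 ≈ 76.217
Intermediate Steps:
k(o) = 3
w = -41/23 (w = -82*1/46 = -41/23 ≈ -1.7826)
k(-3)*26 + w = 3*26 - 41/23 = 78 - 41/23 = 1753/23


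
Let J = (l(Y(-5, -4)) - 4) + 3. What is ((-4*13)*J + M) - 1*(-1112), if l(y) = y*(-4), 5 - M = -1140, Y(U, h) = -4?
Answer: 1477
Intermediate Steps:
M = 1145 (M = 5 - 1*(-1140) = 5 + 1140 = 1145)
l(y) = -4*y
J = 15 (J = (-4*(-4) - 4) + 3 = (16 - 4) + 3 = 12 + 3 = 15)
((-4*13)*J + M) - 1*(-1112) = (-4*13*15 + 1145) - 1*(-1112) = (-52*15 + 1145) + 1112 = (-780 + 1145) + 1112 = 365 + 1112 = 1477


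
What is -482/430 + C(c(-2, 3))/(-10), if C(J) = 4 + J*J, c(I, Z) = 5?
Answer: -1729/430 ≈ -4.0209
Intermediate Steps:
C(J) = 4 + J**2
-482/430 + C(c(-2, 3))/(-10) = -482/430 + (4 + 5**2)/(-10) = -482*1/430 + (4 + 25)*(-1/10) = -241/215 + 29*(-1/10) = -241/215 - 29/10 = -1729/430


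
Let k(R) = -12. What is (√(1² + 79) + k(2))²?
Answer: 224 - 96*√5 ≈ 9.3375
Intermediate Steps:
(√(1² + 79) + k(2))² = (√(1² + 79) - 12)² = (√(1 + 79) - 12)² = (√80 - 12)² = (4*√5 - 12)² = (-12 + 4*√5)²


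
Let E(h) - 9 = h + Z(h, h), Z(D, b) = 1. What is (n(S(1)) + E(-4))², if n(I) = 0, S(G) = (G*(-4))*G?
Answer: 36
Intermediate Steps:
S(G) = -4*G² (S(G) = (-4*G)*G = -4*G²)
E(h) = 10 + h (E(h) = 9 + (h + 1) = 9 + (1 + h) = 10 + h)
(n(S(1)) + E(-4))² = (0 + (10 - 4))² = (0 + 6)² = 6² = 36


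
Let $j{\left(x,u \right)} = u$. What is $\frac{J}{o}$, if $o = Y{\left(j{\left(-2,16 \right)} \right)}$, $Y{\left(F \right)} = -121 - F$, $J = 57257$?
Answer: $- \frac{57257}{137} \approx -417.93$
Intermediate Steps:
$o = -137$ ($o = -121 - 16 = -137$)
$\frac{J}{o} = \frac{57257}{-137} = 57257 \left(- \frac{1}{137}\right) = - \frac{57257}{137}$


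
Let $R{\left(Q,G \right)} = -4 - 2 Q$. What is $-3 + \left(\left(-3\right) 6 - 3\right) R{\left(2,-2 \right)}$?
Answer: $165$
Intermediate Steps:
$-3 + \left(\left(-3\right) 6 - 3\right) R{\left(2,-2 \right)} = -3 + \left(\left(-3\right) 6 - 3\right) \left(-4 - 4\right) = -3 + \left(-18 - 3\right) \left(-4 - 4\right) = -3 - -168 = -3 + 168 = 165$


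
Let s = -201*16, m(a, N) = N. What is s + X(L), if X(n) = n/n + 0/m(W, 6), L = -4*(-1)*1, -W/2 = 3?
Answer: -3215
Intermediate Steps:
W = -6 (W = -2*3 = -6)
s = -3216
L = 4 (L = 4*1 = 4)
X(n) = 1 (X(n) = n/n + 0/6 = 1 + 0*(1/6) = 1 + 0 = 1)
s + X(L) = -3216 + 1 = -3215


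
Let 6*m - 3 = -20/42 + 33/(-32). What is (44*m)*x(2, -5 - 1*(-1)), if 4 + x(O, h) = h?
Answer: -11033/126 ≈ -87.563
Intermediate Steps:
x(O, h) = -4 + h
m = 1003/4032 (m = 1/2 + (-20/42 + 33/(-32))/6 = 1/2 + (-20*1/42 + 33*(-1/32))/6 = 1/2 + (-10/21 - 33/32)/6 = 1/2 + (1/6)*(-1013/672) = 1/2 - 1013/4032 = 1003/4032 ≈ 0.24876)
(44*m)*x(2, -5 - 1*(-1)) = (44*(1003/4032))*(-4 + (-5 - 1*(-1))) = 11033*(-4 + (-5 + 1))/1008 = 11033*(-4 - 4)/1008 = (11033/1008)*(-8) = -11033/126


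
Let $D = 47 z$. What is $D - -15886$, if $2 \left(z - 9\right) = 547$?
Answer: $\frac{58327}{2} \approx 29164.0$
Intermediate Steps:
$z = \frac{565}{2}$ ($z = 9 + \frac{1}{2} \cdot 547 = 9 + \frac{547}{2} = \frac{565}{2} \approx 282.5$)
$D = \frac{26555}{2}$ ($D = 47 \cdot \frac{565}{2} = \frac{26555}{2} \approx 13278.0$)
$D - -15886 = \frac{26555}{2} - -15886 = \frac{26555}{2} + 15886 = \frac{58327}{2}$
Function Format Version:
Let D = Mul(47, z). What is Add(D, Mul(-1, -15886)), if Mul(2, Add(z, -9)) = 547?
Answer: Rational(58327, 2) ≈ 29164.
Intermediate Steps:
z = Rational(565, 2) (z = Add(9, Mul(Rational(1, 2), 547)) = Add(9, Rational(547, 2)) = Rational(565, 2) ≈ 282.50)
D = Rational(26555, 2) (D = Mul(47, Rational(565, 2)) = Rational(26555, 2) ≈ 13278.)
Add(D, Mul(-1, -15886)) = Add(Rational(26555, 2), Mul(-1, -15886)) = Add(Rational(26555, 2), 15886) = Rational(58327, 2)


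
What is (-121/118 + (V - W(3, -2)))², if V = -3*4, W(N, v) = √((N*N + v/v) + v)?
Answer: 2473761/13924 + 3074*√2/59 ≈ 251.34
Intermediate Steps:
W(N, v) = √(1 + v + N²) (W(N, v) = √((N² + 1) + v) = √((1 + N²) + v) = √(1 + v + N²))
V = -12
(-121/118 + (V - W(3, -2)))² = (-121/118 + (-12 - √(1 - 2 + 3²)))² = (-121*1/118 + (-12 - √(1 - 2 + 9)))² = (-121/118 + (-12 - √8))² = (-121/118 + (-12 - 2*√2))² = (-1537/118 - 2*√2)²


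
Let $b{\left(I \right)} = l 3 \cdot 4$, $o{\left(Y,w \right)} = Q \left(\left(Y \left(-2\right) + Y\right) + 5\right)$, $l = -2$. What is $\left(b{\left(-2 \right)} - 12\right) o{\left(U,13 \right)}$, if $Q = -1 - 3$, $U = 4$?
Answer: $144$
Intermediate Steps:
$Q = -4$ ($Q = -1 - 3 = -4$)
$o{\left(Y,w \right)} = -20 + 4 Y$ ($o{\left(Y,w \right)} = - 4 \left(\left(Y \left(-2\right) + Y\right) + 5\right) = - 4 \left(\left(- 2 Y + Y\right) + 5\right) = - 4 \left(- Y + 5\right) = - 4 \left(5 - Y\right) = -20 + 4 Y$)
$b{\left(I \right)} = -24$ ($b{\left(I \right)} = \left(-2\right) 3 \cdot 4 = \left(-6\right) 4 = -24$)
$\left(b{\left(-2 \right)} - 12\right) o{\left(U,13 \right)} = \left(-24 - 12\right) \left(-20 + 4 \cdot 4\right) = - 36 \left(-20 + 16\right) = \left(-36\right) \left(-4\right) = 144$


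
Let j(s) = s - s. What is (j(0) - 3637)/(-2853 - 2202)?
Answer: 3637/5055 ≈ 0.71949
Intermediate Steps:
j(s) = 0
(j(0) - 3637)/(-2853 - 2202) = (0 - 3637)/(-2853 - 2202) = -3637/(-5055) = -3637*(-1/5055) = 3637/5055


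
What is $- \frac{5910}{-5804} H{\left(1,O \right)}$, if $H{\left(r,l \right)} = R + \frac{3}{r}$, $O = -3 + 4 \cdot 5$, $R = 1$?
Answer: $\frac{5910}{1451} \approx 4.0731$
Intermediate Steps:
$O = 17$ ($O = -3 + 20 = 17$)
$H{\left(r,l \right)} = 1 + \frac{3}{r}$
$- \frac{5910}{-5804} H{\left(1,O \right)} = - \frac{5910}{-5804} \frac{3 + 1}{1} = \left(-5910\right) \left(- \frac{1}{5804}\right) 1 \cdot 4 = \frac{2955}{2902} \cdot 4 = \frac{5910}{1451}$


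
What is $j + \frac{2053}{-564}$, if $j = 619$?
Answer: $\frac{347063}{564} \approx 615.36$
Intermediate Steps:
$j + \frac{2053}{-564} = 619 + \frac{2053}{-564} = 619 + 2053 \left(- \frac{1}{564}\right) = 619 - \frac{2053}{564} = \frac{347063}{564}$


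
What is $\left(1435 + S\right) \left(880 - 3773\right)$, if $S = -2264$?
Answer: $2398297$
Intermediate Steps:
$\left(1435 + S\right) \left(880 - 3773\right) = \left(1435 - 2264\right) \left(880 - 3773\right) = \left(-829\right) \left(-2893\right) = 2398297$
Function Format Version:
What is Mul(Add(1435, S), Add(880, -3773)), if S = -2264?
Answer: 2398297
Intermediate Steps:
Mul(Add(1435, S), Add(880, -3773)) = Mul(Add(1435, -2264), Add(880, -3773)) = Mul(-829, -2893) = 2398297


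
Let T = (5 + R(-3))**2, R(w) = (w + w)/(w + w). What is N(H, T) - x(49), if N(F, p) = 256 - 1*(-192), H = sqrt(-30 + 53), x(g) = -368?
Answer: 816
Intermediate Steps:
R(w) = 1 (R(w) = (2*w)/((2*w)) = (2*w)*(1/(2*w)) = 1)
T = 36 (T = (5 + 1)**2 = 6**2 = 36)
H = sqrt(23) ≈ 4.7958
N(F, p) = 448 (N(F, p) = 256 + 192 = 448)
N(H, T) - x(49) = 448 - 1*(-368) = 448 + 368 = 816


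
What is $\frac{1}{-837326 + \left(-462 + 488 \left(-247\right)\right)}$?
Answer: $- \frac{1}{958324} \approx -1.0435 \cdot 10^{-6}$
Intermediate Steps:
$\frac{1}{-837326 + \left(-462 + 488 \left(-247\right)\right)} = \frac{1}{-837326 - 120998} = \frac{1}{-958324} = - \frac{1}{958324}$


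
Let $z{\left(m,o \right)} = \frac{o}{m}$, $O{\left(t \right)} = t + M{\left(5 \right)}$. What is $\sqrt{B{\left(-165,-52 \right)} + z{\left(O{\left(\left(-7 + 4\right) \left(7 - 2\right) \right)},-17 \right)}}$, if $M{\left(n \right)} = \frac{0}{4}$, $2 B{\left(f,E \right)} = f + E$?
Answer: $\frac{i \sqrt{96630}}{30} \approx 10.362 i$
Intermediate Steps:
$B{\left(f,E \right)} = \frac{E}{2} + \frac{f}{2}$ ($B{\left(f,E \right)} = \frac{f + E}{2} = \frac{E + f}{2} = \frac{E}{2} + \frac{f}{2}$)
$M{\left(n \right)} = 0$ ($M{\left(n \right)} = 0 \cdot \frac{1}{4} = 0$)
$O{\left(t \right)} = t$ ($O{\left(t \right)} = t + 0 = t$)
$\sqrt{B{\left(-165,-52 \right)} + z{\left(O{\left(\left(-7 + 4\right) \left(7 - 2\right) \right)},-17 \right)}} = \sqrt{\left(\frac{1}{2} \left(-52\right) + \frac{1}{2} \left(-165\right)\right) - \frac{17}{\left(-7 + 4\right) \left(7 - 2\right)}} = \sqrt{\left(-26 - \frac{165}{2}\right) - \frac{17}{\left(-3\right) 5}} = \sqrt{- \frac{217}{2} - \frac{17}{-15}} = \sqrt{- \frac{217}{2} - - \frac{17}{15}} = \sqrt{- \frac{217}{2} + \frac{17}{15}} = \sqrt{- \frac{3221}{30}} = \frac{i \sqrt{96630}}{30}$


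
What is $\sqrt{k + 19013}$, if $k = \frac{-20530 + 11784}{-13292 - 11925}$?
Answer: $\frac{\sqrt{12090531901039}}{25217} \approx 137.89$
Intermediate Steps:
$k = \frac{8746}{25217}$ ($k = - \frac{8746}{-25217} = \left(-8746\right) \left(- \frac{1}{25217}\right) = \frac{8746}{25217} \approx 0.34683$)
$\sqrt{k + 19013} = \sqrt{\frac{8746}{25217} + 19013} = \sqrt{\frac{479459567}{25217}} = \frac{\sqrt{12090531901039}}{25217}$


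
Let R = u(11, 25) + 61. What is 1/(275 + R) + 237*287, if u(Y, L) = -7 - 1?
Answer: 22310233/328 ≈ 68019.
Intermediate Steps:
u(Y, L) = -8
R = 53 (R = -8 + 61 = 53)
1/(275 + R) + 237*287 = 1/(275 + 53) + 237*287 = 1/328 + 68019 = 22310233/328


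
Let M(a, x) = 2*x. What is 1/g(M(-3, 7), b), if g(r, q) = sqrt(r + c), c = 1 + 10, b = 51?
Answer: 1/5 ≈ 0.20000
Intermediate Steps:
c = 11
g(r, q) = sqrt(11 + r) (g(r, q) = sqrt(r + 11) = sqrt(11 + r))
1/g(M(-3, 7), b) = 1/(sqrt(11 + 2*7)) = 1/(sqrt(11 + 14)) = 1/(sqrt(25)) = 1/5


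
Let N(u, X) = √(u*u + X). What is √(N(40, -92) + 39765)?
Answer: √(39765 + 2*√377) ≈ 199.51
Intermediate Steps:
N(u, X) = √(X + u²) (N(u, X) = √(u² + X) = √(X + u²))
√(N(40, -92) + 39765) = √(√(-92 + 40²) + 39765) = √(√(-92 + 1600) + 39765) = √(√1508 + 39765) = √(2*√377 + 39765) = √(39765 + 2*√377)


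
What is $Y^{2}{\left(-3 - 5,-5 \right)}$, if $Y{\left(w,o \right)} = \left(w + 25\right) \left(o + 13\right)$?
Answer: $18496$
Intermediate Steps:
$Y{\left(w,o \right)} = \left(13 + o\right) \left(25 + w\right)$ ($Y{\left(w,o \right)} = \left(25 + w\right) \left(13 + o\right) = \left(13 + o\right) \left(25 + w\right)$)
$Y^{2}{\left(-3 - 5,-5 \right)} = \left(325 + 13 \left(-3 - 5\right) + 25 \left(-5\right) - 5 \left(-3 - 5\right)\right)^{2} = \left(325 + 13 \left(-3 - 5\right) - 125 - 5 \left(-3 - 5\right)\right)^{2} = \left(325 + 13 \left(-8\right) - 125 - -40\right)^{2} = \left(325 - 104 - 125 + 40\right)^{2} = 136^{2} = 18496$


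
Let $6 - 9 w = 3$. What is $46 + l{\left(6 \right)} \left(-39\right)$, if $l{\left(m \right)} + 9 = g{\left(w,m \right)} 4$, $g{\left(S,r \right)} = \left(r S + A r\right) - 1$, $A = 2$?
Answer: $-1631$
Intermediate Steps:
$w = \frac{1}{3}$ ($w = \frac{2}{3} - \frac{1}{3} = \frac{1}{3} \approx 0.33333$)
$g{\left(S,r \right)} = -1 + 2 r + S r$ ($g{\left(S,r \right)} = \left(r S + 2 r\right) - 1 = \left(S r + 2 r\right) - 1 = \left(2 r + S r\right) - 1 = -1 + 2 r + S r$)
$l{\left(m \right)} = -13 + \frac{28 m}{3}$ ($l{\left(m \right)} = -9 + \left(-1 + 2 m + \frac{m}{3}\right) 4 = -9 + \left(-1 + \frac{7 m}{3}\right) 4 = -9 + \left(-4 + \frac{28 m}{3}\right) = -13 + \frac{28 m}{3}$)
$46 + l{\left(6 \right)} \left(-39\right) = 46 + \left(-13 + \frac{28}{3} \cdot 6\right) \left(-39\right) = 46 + \left(-13 + 56\right) \left(-39\right) = 46 + 43 \left(-39\right) = 46 - 1677 = -1631$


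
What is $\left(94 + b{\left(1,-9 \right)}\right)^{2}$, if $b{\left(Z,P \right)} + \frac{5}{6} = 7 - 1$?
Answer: $\frac{354025}{36} \approx 9834.0$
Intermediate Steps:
$b{\left(Z,P \right)} = \frac{31}{6}$ ($b{\left(Z,P \right)} = - \frac{5}{6} + \left(7 - 1\right) = - \frac{5}{6} + 6 = \frac{31}{6}$)
$\left(94 + b{\left(1,-9 \right)}\right)^{2} = \left(94 + \frac{31}{6}\right)^{2} = \left(\frac{595}{6}\right)^{2} = \frac{354025}{36}$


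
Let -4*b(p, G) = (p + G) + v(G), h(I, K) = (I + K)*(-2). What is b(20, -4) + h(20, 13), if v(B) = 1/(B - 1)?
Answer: -1399/20 ≈ -69.950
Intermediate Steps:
v(B) = 1/(-1 + B)
h(I, K) = -2*I - 2*K
b(p, G) = -G/4 - p/4 - 1/(4*(-1 + G)) (b(p, G) = -((p + G) + 1/(-1 + G))/4 = -((G + p) + 1/(-1 + G))/4 = -(G + p + 1/(-1 + G))/4 = -G/4 - p/4 - 1/(4*(-1 + G)))
b(20, -4) + h(20, 13) = (-1 + (-1 - 4)*(-1*(-4) - 1*20))/(4*(-1 - 4)) + (-2*20 - 2*13) = (¼)*(-1 - 5*(4 - 20))/(-5) + (-40 - 26) = (¼)*(-⅕)*(-1 - 5*(-16)) - 66 = (¼)*(-⅕)*(-1 + 80) - 66 = (¼)*(-⅕)*79 - 66 = -79/20 - 66 = -1399/20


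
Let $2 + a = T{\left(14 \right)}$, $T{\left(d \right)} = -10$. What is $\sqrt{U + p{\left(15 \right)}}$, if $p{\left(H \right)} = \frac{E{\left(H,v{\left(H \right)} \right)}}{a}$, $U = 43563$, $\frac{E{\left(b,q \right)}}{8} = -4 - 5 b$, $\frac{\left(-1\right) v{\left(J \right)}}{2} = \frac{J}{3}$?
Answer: $\frac{\sqrt{392541}}{3} \approx 208.84$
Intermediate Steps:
$v{\left(J \right)} = - \frac{2 J}{3}$ ($v{\left(J \right)} = - 2 \frac{J}{3} = - \frac{2 J}{3}$)
$E{\left(b,q \right)} = -32 - 40 b$ ($E{\left(b,q \right)} = 8 \left(-4 - 5 b\right) = -32 - 40 b$)
$a = -12$ ($a = -2 - 10 = -12$)
$p{\left(H \right)} = \frac{8}{3} + \frac{10 H}{3}$ ($p{\left(H \right)} = \frac{-32 - 40 H}{-12} = \left(-32 - 40 H\right) \left(- \frac{1}{12}\right) = \frac{8}{3} + \frac{10 H}{3}$)
$\sqrt{U + p{\left(15 \right)}} = \sqrt{43563 + \left(\frac{8}{3} + \frac{10}{3} \cdot 15\right)} = \sqrt{43563 + \left(\frac{8}{3} + 50\right)} = \sqrt{43563 + \frac{158}{3}} = \sqrt{\frac{130847}{3}} = \frac{\sqrt{392541}}{3}$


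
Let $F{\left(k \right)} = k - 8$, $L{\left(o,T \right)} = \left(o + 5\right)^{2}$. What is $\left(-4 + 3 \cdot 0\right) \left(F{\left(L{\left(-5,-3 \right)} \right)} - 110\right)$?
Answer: $472$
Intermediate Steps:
$L{\left(o,T \right)} = \left(5 + o\right)^{2}$
$F{\left(k \right)} = -8 + k$
$\left(-4 + 3 \cdot 0\right) \left(F{\left(L{\left(-5,-3 \right)} \right)} - 110\right) = \left(-4 + 3 \cdot 0\right) \left(\left(-8 + \left(5 - 5\right)^{2}\right) - 110\right) = \left(-4 + 0\right) \left(\left(-8 + 0^{2}\right) - 110\right) = - 4 \left(\left(-8 + 0\right) - 110\right) = - 4 \left(-8 - 110\right) = \left(-4\right) \left(-118\right) = 472$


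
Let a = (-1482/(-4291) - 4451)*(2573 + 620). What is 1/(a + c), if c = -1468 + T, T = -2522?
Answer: -4291/60996265577 ≈ -7.0349e-8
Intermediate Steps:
a = -60979144487/4291 (a = (-1482*(-1/4291) - 4451)*3193 = (1482/4291 - 4451)*3193 = -19097759/4291*3193 = -60979144487/4291 ≈ -1.4211e+7)
c = -3990 (c = -1468 - 2522 = -3990)
1/(a + c) = 1/(-60979144487/4291 - 3990) = 1/(-60996265577/4291) = -4291/60996265577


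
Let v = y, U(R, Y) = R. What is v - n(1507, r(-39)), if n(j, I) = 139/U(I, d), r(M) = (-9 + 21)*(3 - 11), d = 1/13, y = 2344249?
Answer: 225048043/96 ≈ 2.3443e+6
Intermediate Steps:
d = 1/13 ≈ 0.076923
r(M) = -96 (r(M) = 12*(-8) = -96)
v = 2344249
n(j, I) = 139/I
v - n(1507, r(-39)) = 2344249 - 139/(-96) = 2344249 - 139*(-1)/96 = 2344249 - 1*(-139/96) = 2344249 + 139/96 = 225048043/96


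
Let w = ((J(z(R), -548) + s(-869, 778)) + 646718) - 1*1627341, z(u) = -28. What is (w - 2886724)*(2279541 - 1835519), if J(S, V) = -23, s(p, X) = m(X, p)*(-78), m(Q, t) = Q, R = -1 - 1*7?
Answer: -1744142393188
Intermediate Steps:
R = -8 (R = -1 - 7 = -8)
s(p, X) = -78*X (s(p, X) = X*(-78) = -78*X)
w = -1041330 (w = ((-23 - 78*778) + 646718) - 1*1627341 = ((-23 - 60684) + 646718) - 1627341 = (-60707 + 646718) - 1627341 = 586011 - 1627341 = -1041330)
(w - 2886724)*(2279541 - 1835519) = (-1041330 - 2886724)*(2279541 - 1835519) = -3928054*444022 = -1744142393188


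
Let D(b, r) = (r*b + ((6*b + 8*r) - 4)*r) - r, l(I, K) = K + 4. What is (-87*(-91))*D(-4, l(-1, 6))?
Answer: 3720990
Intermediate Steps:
l(I, K) = 4 + K
D(b, r) = -r + b*r + r*(-4 + 6*b + 8*r) (D(b, r) = (b*r + (-4 + 6*b + 8*r)*r) - r = (b*r + r*(-4 + 6*b + 8*r)) - r = -r + b*r + r*(-4 + 6*b + 8*r))
(-87*(-91))*D(-4, l(-1, 6)) = (-87*(-91))*((4 + 6)*(-5 + 7*(-4) + 8*(4 + 6))) = 7917*(10*(-5 - 28 + 8*10)) = 7917*(10*(-5 - 28 + 80)) = 7917*(10*47) = 7917*470 = 3720990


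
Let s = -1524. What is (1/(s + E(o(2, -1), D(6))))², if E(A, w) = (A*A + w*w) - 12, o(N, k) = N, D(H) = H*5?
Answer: 1/399424 ≈ 2.5036e-6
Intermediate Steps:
D(H) = 5*H
E(A, w) = -12 + A² + w² (E(A, w) = (A² + w²) - 12 = -12 + A² + w²)
(1/(s + E(o(2, -1), D(6))))² = (1/(-1524 + (-12 + 2² + (5*6)²)))² = (1/(-1524 + (-12 + 4 + 30²)))² = (1/(-1524 + (-12 + 4 + 900)))² = (1/(-1524 + 892))² = (1/(-632))² = (-1/632)² = 1/399424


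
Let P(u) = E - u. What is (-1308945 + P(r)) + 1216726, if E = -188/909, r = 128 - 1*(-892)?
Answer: -84754439/909 ≈ -93239.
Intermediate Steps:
r = 1020 (r = 128 + 892 = 1020)
E = -188/909 (E = -188*1/909 = -188/909 ≈ -0.20682)
P(u) = -188/909 - u
(-1308945 + P(r)) + 1216726 = (-1308945 + (-188/909 - 1*1020)) + 1216726 = (-1308945 + (-188/909 - 1020)) + 1216726 = (-1308945 - 927368/909) + 1216726 = -1190758373/909 + 1216726 = -84754439/909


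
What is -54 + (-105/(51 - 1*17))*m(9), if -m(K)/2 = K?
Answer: 27/17 ≈ 1.5882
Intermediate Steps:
m(K) = -2*K
-54 + (-105/(51 - 1*17))*m(9) = -54 + (-105/(51 - 1*17))*(-2*9) = -54 - 105/(51 - 17)*(-18) = -54 - 105/34*(-18) = -54 + 945/17 = 27/17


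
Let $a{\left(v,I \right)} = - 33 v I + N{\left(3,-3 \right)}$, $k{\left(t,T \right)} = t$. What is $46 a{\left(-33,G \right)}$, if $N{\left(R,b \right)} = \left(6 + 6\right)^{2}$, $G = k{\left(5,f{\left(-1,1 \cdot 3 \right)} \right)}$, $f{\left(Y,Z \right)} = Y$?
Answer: $257094$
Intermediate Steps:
$G = 5$
$N{\left(R,b \right)} = 144$ ($N{\left(R,b \right)} = 12^{2} = 144$)
$a{\left(v,I \right)} = 144 - 33 I v$ ($a{\left(v,I \right)} = - 33 v I + 144 = - 33 I v + 144 = 144 - 33 I v$)
$46 a{\left(-33,G \right)} = 46 \left(144 - 165 \left(-33\right)\right) = 46 \left(144 + 5445\right) = 46 \cdot 5589 = 257094$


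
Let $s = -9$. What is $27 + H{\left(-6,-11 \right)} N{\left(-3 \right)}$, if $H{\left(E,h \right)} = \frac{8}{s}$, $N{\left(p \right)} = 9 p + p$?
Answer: $\frac{161}{3} \approx 53.667$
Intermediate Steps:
$N{\left(p \right)} = 10 p$
$H{\left(E,h \right)} = - \frac{8}{9}$ ($H{\left(E,h \right)} = \frac{8}{-9} = 8 \left(- \frac{1}{9}\right) = - \frac{8}{9}$)
$27 + H{\left(-6,-11 \right)} N{\left(-3 \right)} = 27 - \frac{8 \cdot 10 \left(-3\right)}{9} = 27 - - \frac{80}{3} = 27 + \frac{80}{3} = \frac{161}{3}$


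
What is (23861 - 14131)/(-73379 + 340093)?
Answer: 695/19051 ≈ 0.036481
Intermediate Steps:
(23861 - 14131)/(-73379 + 340093) = 9730/266714 = 9730*(1/266714) = 695/19051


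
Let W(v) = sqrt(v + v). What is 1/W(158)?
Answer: sqrt(79)/158 ≈ 0.056254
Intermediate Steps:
W(v) = sqrt(2)*sqrt(v) (W(v) = sqrt(2*v) = sqrt(2)*sqrt(v))
1/W(158) = 1/(sqrt(2)*sqrt(158)) = 1/(2*sqrt(79)) = sqrt(79)/158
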